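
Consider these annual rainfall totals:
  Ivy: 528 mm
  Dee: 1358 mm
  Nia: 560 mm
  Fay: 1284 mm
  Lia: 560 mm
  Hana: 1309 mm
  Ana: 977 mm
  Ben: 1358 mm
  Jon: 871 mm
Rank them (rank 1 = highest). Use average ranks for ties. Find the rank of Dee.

Sorted (descending): 1358, 1358, 1309, 1284, 977, 871, 560, 560, 528
The 2 values of 1358 occupy positions 1–2 → average rank (1+2)/2 = 1.5.
The 2 values of 560 occupy positions 7–8 → average rank (7+8)/2 = 7.5.
Dee has value 1358 mm → rank 1.5.

1.5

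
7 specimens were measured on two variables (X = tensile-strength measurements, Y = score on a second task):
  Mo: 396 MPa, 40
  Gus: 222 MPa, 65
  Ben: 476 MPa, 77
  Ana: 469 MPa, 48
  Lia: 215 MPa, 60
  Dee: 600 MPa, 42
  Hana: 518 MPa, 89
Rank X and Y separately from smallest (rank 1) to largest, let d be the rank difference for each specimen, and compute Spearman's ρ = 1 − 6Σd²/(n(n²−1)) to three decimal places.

0.107

Ranks of variable 1: 3, 2, 5, 4, 1, 7, 6
Ranks of variable 2: 1, 5, 6, 3, 4, 2, 7
d = r₁ − r₂: 2, -3, -1, 1, -3, 5, -1
d²: 4, 9, 1, 1, 9, 25, 1; Σd² = 50
ρ = 1 − 6·50/(7·48) = 1 − 300/336 = 0.107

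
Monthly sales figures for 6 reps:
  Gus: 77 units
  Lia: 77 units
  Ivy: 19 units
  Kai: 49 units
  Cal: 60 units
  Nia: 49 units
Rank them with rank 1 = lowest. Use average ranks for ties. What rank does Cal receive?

4

Sorted (ascending): 19, 49, 49, 60, 77, 77
The 2 values of 49 occupy positions 2–3 → average rank (2+3)/2 = 2.5.
The 2 values of 77 occupy positions 5–6 → average rank (5+6)/2 = 5.5.
Cal has value 60 units → rank 4.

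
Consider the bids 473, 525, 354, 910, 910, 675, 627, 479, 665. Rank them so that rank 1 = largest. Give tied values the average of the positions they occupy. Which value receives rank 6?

Sorted (descending): 910, 910, 675, 665, 627, 525, 479, 473, 354
The 2 values of 910 occupy positions 1–2 → average rank (1+2)/2 = 1.5.
Rank 6 → value 525.

525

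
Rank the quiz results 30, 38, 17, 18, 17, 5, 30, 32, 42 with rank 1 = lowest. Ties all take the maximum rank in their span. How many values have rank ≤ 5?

Sorted (ascending): 5, 17, 17, 18, 30, 30, 32, 38, 42
The 2 values of 17 occupy positions 2–3 → each gets rank 3.
The 2 values of 30 occupy positions 5–6 → each gets rank 6.
Ranks ≤ 5: {1, 3, 3, 4} → 4 values.

4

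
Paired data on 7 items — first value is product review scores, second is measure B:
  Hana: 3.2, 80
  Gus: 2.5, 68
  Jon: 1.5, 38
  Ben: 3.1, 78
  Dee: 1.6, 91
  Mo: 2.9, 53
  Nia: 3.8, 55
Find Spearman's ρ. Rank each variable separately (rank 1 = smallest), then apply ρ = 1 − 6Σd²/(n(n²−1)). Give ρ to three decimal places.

0.179

Ranks of variable 1: 6, 3, 1, 5, 2, 4, 7
Ranks of variable 2: 6, 4, 1, 5, 7, 2, 3
d = r₁ − r₂: 0, -1, 0, 0, -5, 2, 4
d²: 0, 1, 0, 0, 25, 4, 16; Σd² = 46
ρ = 1 − 6·46/(7·48) = 1 − 276/336 = 0.179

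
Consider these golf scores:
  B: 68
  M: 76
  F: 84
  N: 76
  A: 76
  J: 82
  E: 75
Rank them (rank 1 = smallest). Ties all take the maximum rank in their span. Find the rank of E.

Sorted (ascending): 68, 75, 76, 76, 76, 82, 84
The 3 values of 76 occupy positions 3–5 → each gets rank 5.
E has value 75 → rank 2.

2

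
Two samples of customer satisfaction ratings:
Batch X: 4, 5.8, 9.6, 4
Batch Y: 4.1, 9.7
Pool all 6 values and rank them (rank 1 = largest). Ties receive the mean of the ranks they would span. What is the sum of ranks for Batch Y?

5

Sorted (descending): 9.7, 9.6, 5.8, 4.1, 4, 4
The 2 values of 4 occupy positions 5–6 → average rank (5+6)/2 = 5.5.
Batch Y values → pooled ranks: 4.1→4, 9.7→1
Rank sum = 4 + 1 = 5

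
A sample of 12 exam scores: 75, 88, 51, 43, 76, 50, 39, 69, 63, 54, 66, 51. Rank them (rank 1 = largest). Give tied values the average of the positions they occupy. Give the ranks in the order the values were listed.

3, 1, 8.5, 11, 2, 10, 12, 4, 6, 7, 5, 8.5

Sorted (descending): 88, 76, 75, 69, 66, 63, 54, 51, 51, 50, 43, 39
The 2 values of 51 occupy positions 8–9 → average rank (8+9)/2 = 8.5.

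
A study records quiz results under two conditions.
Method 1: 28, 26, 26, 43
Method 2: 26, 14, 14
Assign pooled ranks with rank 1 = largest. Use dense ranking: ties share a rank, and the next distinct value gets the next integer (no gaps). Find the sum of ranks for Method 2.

11

Sorted (descending): 43, 28, 26, 26, 26, 14, 14
The 3 values of 26 share dense rank 3.
The 2 values of 14 share dense rank 4.
Remaining distinct values take the next consecutive integers.
Method 2 values → pooled ranks: 26→3, 14→4, 14→4
Rank sum = 3 + 4 + 4 = 11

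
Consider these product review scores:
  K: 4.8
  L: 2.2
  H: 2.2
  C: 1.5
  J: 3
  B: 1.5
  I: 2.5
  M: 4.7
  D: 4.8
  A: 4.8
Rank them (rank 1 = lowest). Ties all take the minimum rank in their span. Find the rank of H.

Sorted (ascending): 1.5, 1.5, 2.2, 2.2, 2.5, 3, 4.7, 4.8, 4.8, 4.8
The 2 values of 1.5 occupy positions 1–2 → each gets rank 1.
The 2 values of 2.2 occupy positions 3–4 → each gets rank 3.
The 3 values of 4.8 occupy positions 8–10 → each gets rank 8.
H has value 2.2 → rank 3.

3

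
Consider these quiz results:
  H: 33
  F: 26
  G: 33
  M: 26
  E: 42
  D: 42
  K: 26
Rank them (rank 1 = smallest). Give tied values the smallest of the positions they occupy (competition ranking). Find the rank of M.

1

Sorted (ascending): 26, 26, 26, 33, 33, 42, 42
The 3 values of 26 occupy positions 1–3 → each gets rank 1.
The 2 values of 33 occupy positions 4–5 → each gets rank 4.
The 2 values of 42 occupy positions 6–7 → each gets rank 6.
M has value 26 → rank 1.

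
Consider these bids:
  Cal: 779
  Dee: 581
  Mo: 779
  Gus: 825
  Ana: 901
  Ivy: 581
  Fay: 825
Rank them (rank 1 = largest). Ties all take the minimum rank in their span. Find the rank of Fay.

2

Sorted (descending): 901, 825, 825, 779, 779, 581, 581
The 2 values of 825 occupy positions 2–3 → each gets rank 2.
The 2 values of 779 occupy positions 4–5 → each gets rank 4.
The 2 values of 581 occupy positions 6–7 → each gets rank 6.
Fay has value 825 → rank 2.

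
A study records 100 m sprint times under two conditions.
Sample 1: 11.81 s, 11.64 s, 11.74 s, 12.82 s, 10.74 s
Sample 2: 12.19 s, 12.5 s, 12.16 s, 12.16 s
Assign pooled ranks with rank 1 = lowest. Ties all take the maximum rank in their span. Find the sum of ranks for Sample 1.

19

Sorted (ascending): 10.74, 11.64, 11.74, 11.81, 12.16, 12.16, 12.19, 12.5, 12.82
The 2 values of 12.16 occupy positions 5–6 → each gets rank 6.
Sample 1 values → pooled ranks: 11.81→4, 11.64→2, 11.74→3, 12.82→9, 10.74→1
Rank sum = 4 + 2 + 3 + 9 + 1 = 19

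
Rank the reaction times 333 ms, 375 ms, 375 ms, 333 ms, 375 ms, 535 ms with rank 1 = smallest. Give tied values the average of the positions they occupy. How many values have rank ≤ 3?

Sorted (ascending): 333, 333, 375, 375, 375, 535
The 2 values of 333 occupy positions 1–2 → average rank (1+2)/2 = 1.5.
The 3 values of 375 occupy positions 3–5 → average rank 4.
Ranks ≤ 3: {1.5, 1.5} → 2 values.

2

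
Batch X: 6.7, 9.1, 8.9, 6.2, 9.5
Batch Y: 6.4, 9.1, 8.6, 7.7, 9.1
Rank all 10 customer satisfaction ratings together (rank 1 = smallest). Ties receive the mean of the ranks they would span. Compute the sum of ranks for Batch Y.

Sorted (ascending): 6.2, 6.4, 6.7, 7.7, 8.6, 8.9, 9.1, 9.1, 9.1, 9.5
The 3 values of 9.1 occupy positions 7–9 → average rank 8.
Batch Y values → pooled ranks: 6.4→2, 9.1→8, 8.6→5, 7.7→4, 9.1→8
Rank sum = 2 + 8 + 5 + 4 + 8 = 27

27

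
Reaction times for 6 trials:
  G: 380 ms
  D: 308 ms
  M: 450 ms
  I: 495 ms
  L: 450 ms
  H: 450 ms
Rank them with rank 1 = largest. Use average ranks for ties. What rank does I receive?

Sorted (descending): 495, 450, 450, 450, 380, 308
The 3 values of 450 occupy positions 2–4 → average rank 3.
I has value 495 ms → rank 1.

1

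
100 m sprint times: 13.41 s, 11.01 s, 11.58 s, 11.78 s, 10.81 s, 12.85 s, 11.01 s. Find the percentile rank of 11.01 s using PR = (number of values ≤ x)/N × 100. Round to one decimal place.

42.9

N = 7.
Strictly below 11.01: 1. Equal to 11.01: 2.
PR = 3/7 × 100 = 42.9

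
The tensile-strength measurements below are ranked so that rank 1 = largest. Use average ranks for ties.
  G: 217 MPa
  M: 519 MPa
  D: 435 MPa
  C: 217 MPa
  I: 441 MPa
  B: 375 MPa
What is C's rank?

Sorted (descending): 519, 441, 435, 375, 217, 217
The 2 values of 217 occupy positions 5–6 → average rank (5+6)/2 = 5.5.
C has value 217 MPa → rank 5.5.

5.5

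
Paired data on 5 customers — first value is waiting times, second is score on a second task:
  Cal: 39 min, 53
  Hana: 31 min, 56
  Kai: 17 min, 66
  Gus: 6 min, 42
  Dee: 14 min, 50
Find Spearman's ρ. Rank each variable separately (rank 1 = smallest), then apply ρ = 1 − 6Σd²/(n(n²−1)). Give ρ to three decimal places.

0.600

Ranks of variable 1: 5, 4, 3, 1, 2
Ranks of variable 2: 3, 4, 5, 1, 2
d = r₁ − r₂: 2, 0, -2, 0, 0
d²: 4, 0, 4, 0, 0; Σd² = 8
ρ = 1 − 6·8/(5·24) = 1 − 48/120 = 0.600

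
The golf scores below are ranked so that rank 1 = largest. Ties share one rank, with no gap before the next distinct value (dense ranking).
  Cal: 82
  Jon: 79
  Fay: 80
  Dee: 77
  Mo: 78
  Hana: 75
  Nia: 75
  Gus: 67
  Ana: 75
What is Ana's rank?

Sorted (descending): 82, 80, 79, 78, 77, 75, 75, 75, 67
The 3 values of 75 share dense rank 6.
Remaining distinct values take the next consecutive integers.
Ana has value 75 → rank 6.

6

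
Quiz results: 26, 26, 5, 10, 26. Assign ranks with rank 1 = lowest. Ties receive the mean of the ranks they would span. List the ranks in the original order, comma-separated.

Sorted (ascending): 5, 10, 26, 26, 26
The 3 values of 26 occupy positions 3–5 → average rank 4.

4, 4, 1, 2, 4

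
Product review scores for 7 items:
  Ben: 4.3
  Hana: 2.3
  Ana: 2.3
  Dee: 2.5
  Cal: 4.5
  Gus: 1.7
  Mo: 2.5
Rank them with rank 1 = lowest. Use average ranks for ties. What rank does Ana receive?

Sorted (ascending): 1.7, 2.3, 2.3, 2.5, 2.5, 4.3, 4.5
The 2 values of 2.3 occupy positions 2–3 → average rank (2+3)/2 = 2.5.
The 2 values of 2.5 occupy positions 4–5 → average rank (4+5)/2 = 4.5.
Ana has value 2.3 → rank 2.5.

2.5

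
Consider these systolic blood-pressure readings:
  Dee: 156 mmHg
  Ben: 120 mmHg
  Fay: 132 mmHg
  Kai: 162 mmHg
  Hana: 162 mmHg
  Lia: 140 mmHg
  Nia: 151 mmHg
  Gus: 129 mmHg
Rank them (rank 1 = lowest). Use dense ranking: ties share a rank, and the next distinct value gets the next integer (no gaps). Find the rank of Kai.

Sorted (ascending): 120, 129, 132, 140, 151, 156, 162, 162
The 2 values of 162 share dense rank 7.
Remaining distinct values take the next consecutive integers.
Kai has value 162 mmHg → rank 7.

7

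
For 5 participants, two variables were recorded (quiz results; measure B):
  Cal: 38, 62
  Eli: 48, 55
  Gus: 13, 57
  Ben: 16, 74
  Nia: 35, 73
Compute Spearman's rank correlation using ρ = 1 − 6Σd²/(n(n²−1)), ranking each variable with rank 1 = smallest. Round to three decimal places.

-0.400

Ranks of variable 1: 4, 5, 1, 2, 3
Ranks of variable 2: 3, 1, 2, 5, 4
d = r₁ − r₂: 1, 4, -1, -3, -1
d²: 1, 16, 1, 9, 1; Σd² = 28
ρ = 1 − 6·28/(5·24) = 1 − 168/120 = -0.400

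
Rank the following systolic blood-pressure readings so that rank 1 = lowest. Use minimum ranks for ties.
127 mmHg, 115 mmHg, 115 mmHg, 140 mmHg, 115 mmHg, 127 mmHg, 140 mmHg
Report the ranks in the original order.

4, 1, 1, 6, 1, 4, 6

Sorted (ascending): 115, 115, 115, 127, 127, 140, 140
The 3 values of 115 occupy positions 1–3 → each gets rank 1.
The 2 values of 127 occupy positions 4–5 → each gets rank 4.
The 2 values of 140 occupy positions 6–7 → each gets rank 6.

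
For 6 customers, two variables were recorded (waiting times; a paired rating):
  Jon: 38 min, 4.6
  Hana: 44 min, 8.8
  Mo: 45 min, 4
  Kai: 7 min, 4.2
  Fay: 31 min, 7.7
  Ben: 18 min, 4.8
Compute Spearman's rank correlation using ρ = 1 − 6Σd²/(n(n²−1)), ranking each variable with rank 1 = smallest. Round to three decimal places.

Ranks of variable 1: 4, 5, 6, 1, 3, 2
Ranks of variable 2: 3, 6, 1, 2, 5, 4
d = r₁ − r₂: 1, -1, 5, -1, -2, -2
d²: 1, 1, 25, 1, 4, 4; Σd² = 36
ρ = 1 − 6·36/(6·35) = 1 − 216/210 = -0.029

-0.029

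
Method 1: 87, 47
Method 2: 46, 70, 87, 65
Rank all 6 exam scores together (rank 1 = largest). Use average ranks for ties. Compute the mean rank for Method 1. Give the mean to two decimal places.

3.25

Sorted (descending): 87, 87, 70, 65, 47, 46
The 2 values of 87 occupy positions 1–2 → average rank (1+2)/2 = 1.5.
Method 1 values → pooled ranks: 87→1.5, 47→5
Mean rank = (1.5 + 5) / 2 = 3.25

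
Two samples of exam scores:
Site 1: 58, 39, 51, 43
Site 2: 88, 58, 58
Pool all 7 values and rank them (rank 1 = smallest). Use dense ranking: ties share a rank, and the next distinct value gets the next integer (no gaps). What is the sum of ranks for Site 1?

10

Sorted (ascending): 39, 43, 51, 58, 58, 58, 88
The 3 values of 58 share dense rank 4.
Remaining distinct values take the next consecutive integers.
Site 1 values → pooled ranks: 58→4, 39→1, 51→3, 43→2
Rank sum = 4 + 1 + 3 + 2 = 10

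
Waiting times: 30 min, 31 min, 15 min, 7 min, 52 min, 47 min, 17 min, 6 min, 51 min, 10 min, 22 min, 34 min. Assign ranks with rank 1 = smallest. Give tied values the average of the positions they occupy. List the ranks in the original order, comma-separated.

Sorted (ascending): 6, 7, 10, 15, 17, 22, 30, 31, 34, 47, 51, 52
No ties — each value takes its position as its rank.

7, 8, 4, 2, 12, 10, 5, 1, 11, 3, 6, 9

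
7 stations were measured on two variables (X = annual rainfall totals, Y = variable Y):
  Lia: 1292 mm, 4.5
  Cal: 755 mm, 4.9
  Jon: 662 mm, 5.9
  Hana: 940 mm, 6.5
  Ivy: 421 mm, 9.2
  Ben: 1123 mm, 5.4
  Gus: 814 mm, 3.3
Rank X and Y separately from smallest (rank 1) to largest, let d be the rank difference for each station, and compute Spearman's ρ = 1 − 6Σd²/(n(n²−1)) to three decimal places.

Ranks of variable 1: 7, 3, 2, 5, 1, 6, 4
Ranks of variable 2: 2, 3, 5, 6, 7, 4, 1
d = r₁ − r₂: 5, 0, -3, -1, -6, 2, 3
d²: 25, 0, 9, 1, 36, 4, 9; Σd² = 84
ρ = 1 − 6·84/(7·48) = 1 − 504/336 = -0.500

-0.500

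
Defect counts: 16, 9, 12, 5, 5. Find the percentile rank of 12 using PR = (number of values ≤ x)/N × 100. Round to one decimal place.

N = 5.
Strictly below 12: 3. Equal to 12: 1.
PR = 4/5 × 100 = 80.0

80.0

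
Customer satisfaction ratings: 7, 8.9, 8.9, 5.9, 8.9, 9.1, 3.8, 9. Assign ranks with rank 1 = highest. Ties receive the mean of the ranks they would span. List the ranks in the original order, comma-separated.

Sorted (descending): 9.1, 9, 8.9, 8.9, 8.9, 7, 5.9, 3.8
The 3 values of 8.9 occupy positions 3–5 → average rank 4.

6, 4, 4, 7, 4, 1, 8, 2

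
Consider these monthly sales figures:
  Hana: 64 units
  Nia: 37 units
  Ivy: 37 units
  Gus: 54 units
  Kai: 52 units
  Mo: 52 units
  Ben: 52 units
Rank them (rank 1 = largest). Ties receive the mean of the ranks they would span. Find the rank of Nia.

Sorted (descending): 64, 54, 52, 52, 52, 37, 37
The 3 values of 52 occupy positions 3–5 → average rank 4.
The 2 values of 37 occupy positions 6–7 → average rank (6+7)/2 = 6.5.
Nia has value 37 units → rank 6.5.

6.5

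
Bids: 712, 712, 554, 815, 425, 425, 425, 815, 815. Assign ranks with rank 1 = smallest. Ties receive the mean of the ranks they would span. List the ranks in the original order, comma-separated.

Sorted (ascending): 425, 425, 425, 554, 712, 712, 815, 815, 815
The 3 values of 425 occupy positions 1–3 → average rank 2.
The 2 values of 712 occupy positions 5–6 → average rank (5+6)/2 = 5.5.
The 3 values of 815 occupy positions 7–9 → average rank 8.

5.5, 5.5, 4, 8, 2, 2, 2, 8, 8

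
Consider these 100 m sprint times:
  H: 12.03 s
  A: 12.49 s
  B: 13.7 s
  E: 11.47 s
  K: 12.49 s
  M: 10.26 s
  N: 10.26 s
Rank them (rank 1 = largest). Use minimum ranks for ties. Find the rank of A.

Sorted (descending): 13.7, 12.49, 12.49, 12.03, 11.47, 10.26, 10.26
The 2 values of 12.49 occupy positions 2–3 → each gets rank 2.
The 2 values of 10.26 occupy positions 6–7 → each gets rank 6.
A has value 12.49 s → rank 2.

2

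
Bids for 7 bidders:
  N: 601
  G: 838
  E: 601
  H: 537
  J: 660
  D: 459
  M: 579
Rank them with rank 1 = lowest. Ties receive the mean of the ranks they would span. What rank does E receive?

Sorted (ascending): 459, 537, 579, 601, 601, 660, 838
The 2 values of 601 occupy positions 4–5 → average rank (4+5)/2 = 4.5.
E has value 601 → rank 4.5.

4.5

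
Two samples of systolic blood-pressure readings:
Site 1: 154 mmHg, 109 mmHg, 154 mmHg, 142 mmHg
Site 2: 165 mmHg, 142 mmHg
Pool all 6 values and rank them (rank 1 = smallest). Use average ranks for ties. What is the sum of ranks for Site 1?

12.5

Sorted (ascending): 109, 142, 142, 154, 154, 165
The 2 values of 142 occupy positions 2–3 → average rank (2+3)/2 = 2.5.
The 2 values of 154 occupy positions 4–5 → average rank (4+5)/2 = 4.5.
Site 1 values → pooled ranks: 154→4.5, 109→1, 154→4.5, 142→2.5
Rank sum = 4.5 + 1 + 4.5 + 2.5 = 12.5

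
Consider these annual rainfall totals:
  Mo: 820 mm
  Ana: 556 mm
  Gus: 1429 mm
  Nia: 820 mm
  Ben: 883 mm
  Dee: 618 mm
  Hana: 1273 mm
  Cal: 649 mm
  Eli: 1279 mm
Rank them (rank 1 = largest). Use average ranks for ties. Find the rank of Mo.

Sorted (descending): 1429, 1279, 1273, 883, 820, 820, 649, 618, 556
The 2 values of 820 occupy positions 5–6 → average rank (5+6)/2 = 5.5.
Mo has value 820 mm → rank 5.5.

5.5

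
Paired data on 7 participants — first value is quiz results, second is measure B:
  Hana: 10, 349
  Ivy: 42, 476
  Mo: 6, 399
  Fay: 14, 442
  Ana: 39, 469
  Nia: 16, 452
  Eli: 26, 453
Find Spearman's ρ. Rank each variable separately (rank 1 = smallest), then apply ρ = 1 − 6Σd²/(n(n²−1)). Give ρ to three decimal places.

0.964

Ranks of variable 1: 2, 7, 1, 3, 6, 4, 5
Ranks of variable 2: 1, 7, 2, 3, 6, 4, 5
d = r₁ − r₂: 1, 0, -1, 0, 0, 0, 0
d²: 1, 0, 1, 0, 0, 0, 0; Σd² = 2
ρ = 1 − 6·2/(7·48) = 1 − 12/336 = 0.964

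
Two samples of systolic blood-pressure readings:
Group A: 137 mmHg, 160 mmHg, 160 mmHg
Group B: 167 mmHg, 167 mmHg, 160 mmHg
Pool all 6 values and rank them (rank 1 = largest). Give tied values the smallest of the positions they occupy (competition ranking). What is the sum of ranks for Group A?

12

Sorted (descending): 167, 167, 160, 160, 160, 137
The 2 values of 167 occupy positions 1–2 → each gets rank 1.
The 3 values of 160 occupy positions 3–5 → each gets rank 3.
Group A values → pooled ranks: 137→6, 160→3, 160→3
Rank sum = 6 + 3 + 3 = 12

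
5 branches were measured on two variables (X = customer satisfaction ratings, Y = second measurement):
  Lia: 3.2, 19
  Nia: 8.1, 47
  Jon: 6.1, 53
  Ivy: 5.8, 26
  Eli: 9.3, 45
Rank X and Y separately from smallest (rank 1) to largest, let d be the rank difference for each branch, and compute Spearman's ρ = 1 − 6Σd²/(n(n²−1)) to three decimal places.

0.600

Ranks of variable 1: 1, 4, 3, 2, 5
Ranks of variable 2: 1, 4, 5, 2, 3
d = r₁ − r₂: 0, 0, -2, 0, 2
d²: 0, 0, 4, 0, 4; Σd² = 8
ρ = 1 − 6·8/(5·24) = 1 − 48/120 = 0.600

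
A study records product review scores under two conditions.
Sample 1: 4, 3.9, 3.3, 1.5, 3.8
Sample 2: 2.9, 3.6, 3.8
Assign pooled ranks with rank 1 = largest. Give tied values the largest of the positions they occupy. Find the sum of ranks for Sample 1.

21

Sorted (descending): 4, 3.9, 3.8, 3.8, 3.6, 3.3, 2.9, 1.5
The 2 values of 3.8 occupy positions 3–4 → each gets rank 4.
Sample 1 values → pooled ranks: 4→1, 3.9→2, 3.3→6, 1.5→8, 3.8→4
Rank sum = 1 + 2 + 6 + 8 + 4 = 21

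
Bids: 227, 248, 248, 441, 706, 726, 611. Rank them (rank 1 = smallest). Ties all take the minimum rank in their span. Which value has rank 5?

Sorted (ascending): 227, 248, 248, 441, 611, 706, 726
The 2 values of 248 occupy positions 2–3 → each gets rank 2.
Rank 5 → value 611.

611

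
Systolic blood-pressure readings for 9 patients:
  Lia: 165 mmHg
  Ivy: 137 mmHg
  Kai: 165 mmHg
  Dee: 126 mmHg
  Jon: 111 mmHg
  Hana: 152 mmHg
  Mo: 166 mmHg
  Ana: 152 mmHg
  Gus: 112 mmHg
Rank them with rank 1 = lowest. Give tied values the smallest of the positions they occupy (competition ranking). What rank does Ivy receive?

4

Sorted (ascending): 111, 112, 126, 137, 152, 152, 165, 165, 166
The 2 values of 152 occupy positions 5–6 → each gets rank 5.
The 2 values of 165 occupy positions 7–8 → each gets rank 7.
Ivy has value 137 mmHg → rank 4.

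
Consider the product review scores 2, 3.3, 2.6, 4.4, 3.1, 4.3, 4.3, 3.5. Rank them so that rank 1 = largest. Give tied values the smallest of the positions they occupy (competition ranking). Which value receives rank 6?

3.1

Sorted (descending): 4.4, 4.3, 4.3, 3.5, 3.3, 3.1, 2.6, 2
The 2 values of 4.3 occupy positions 2–3 → each gets rank 2.
Rank 6 → value 3.1.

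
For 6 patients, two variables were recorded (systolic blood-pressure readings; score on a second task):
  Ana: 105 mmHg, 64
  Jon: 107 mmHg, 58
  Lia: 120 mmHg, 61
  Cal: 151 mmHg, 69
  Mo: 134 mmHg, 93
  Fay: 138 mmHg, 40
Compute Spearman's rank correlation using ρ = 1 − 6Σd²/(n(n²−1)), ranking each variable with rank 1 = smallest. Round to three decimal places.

0.143

Ranks of variable 1: 1, 2, 3, 6, 4, 5
Ranks of variable 2: 4, 2, 3, 5, 6, 1
d = r₁ − r₂: -3, 0, 0, 1, -2, 4
d²: 9, 0, 0, 1, 4, 16; Σd² = 30
ρ = 1 − 6·30/(6·35) = 1 − 180/210 = 0.143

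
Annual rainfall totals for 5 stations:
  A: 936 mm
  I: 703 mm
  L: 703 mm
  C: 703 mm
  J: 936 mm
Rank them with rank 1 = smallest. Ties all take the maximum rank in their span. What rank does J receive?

Sorted (ascending): 703, 703, 703, 936, 936
The 3 values of 703 occupy positions 1–3 → each gets rank 3.
The 2 values of 936 occupy positions 4–5 → each gets rank 5.
J has value 936 mm → rank 5.

5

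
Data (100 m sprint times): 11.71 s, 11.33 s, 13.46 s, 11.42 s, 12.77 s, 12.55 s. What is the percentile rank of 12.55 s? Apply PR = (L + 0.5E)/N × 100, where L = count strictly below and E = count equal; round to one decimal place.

58.3

N = 6.
Strictly below 12.55: 3. Equal to 12.55: 1.
PR = (3 + 0.5·1)/6 × 100 = 58.3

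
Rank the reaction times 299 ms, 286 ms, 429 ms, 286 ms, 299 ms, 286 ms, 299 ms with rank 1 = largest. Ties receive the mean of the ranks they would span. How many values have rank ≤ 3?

Sorted (descending): 429, 299, 299, 299, 286, 286, 286
The 3 values of 299 occupy positions 2–4 → average rank 3.
The 3 values of 286 occupy positions 5–7 → average rank 6.
Ranks ≤ 3: {1, 3, 3, 3} → 4 values.

4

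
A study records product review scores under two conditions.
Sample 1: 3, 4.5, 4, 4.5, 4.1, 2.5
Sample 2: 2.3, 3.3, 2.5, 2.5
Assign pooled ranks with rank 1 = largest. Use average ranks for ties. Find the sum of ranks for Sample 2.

Sorted (descending): 4.5, 4.5, 4.1, 4, 3.3, 3, 2.5, 2.5, 2.5, 2.3
The 2 values of 4.5 occupy positions 1–2 → average rank (1+2)/2 = 1.5.
The 3 values of 2.5 occupy positions 7–9 → average rank 8.
Sample 2 values → pooled ranks: 2.3→10, 3.3→5, 2.5→8, 2.5→8
Rank sum = 10 + 5 + 8 + 8 = 31

31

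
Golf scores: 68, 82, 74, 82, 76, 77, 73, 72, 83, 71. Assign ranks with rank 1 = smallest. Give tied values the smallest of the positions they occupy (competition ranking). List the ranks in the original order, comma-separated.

1, 8, 5, 8, 6, 7, 4, 3, 10, 2

Sorted (ascending): 68, 71, 72, 73, 74, 76, 77, 82, 82, 83
The 2 values of 82 occupy positions 8–9 → each gets rank 8.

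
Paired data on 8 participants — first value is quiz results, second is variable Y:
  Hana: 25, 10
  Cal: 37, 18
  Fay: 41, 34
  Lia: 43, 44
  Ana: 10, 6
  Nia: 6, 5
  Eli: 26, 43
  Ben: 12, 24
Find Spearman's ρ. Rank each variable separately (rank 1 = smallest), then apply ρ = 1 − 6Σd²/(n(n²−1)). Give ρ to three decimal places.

0.833

Ranks of variable 1: 4, 6, 7, 8, 2, 1, 5, 3
Ranks of variable 2: 3, 4, 6, 8, 2, 1, 7, 5
d = r₁ − r₂: 1, 2, 1, 0, 0, 0, -2, -2
d²: 1, 4, 1, 0, 0, 0, 4, 4; Σd² = 14
ρ = 1 − 6·14/(8·63) = 1 − 84/504 = 0.833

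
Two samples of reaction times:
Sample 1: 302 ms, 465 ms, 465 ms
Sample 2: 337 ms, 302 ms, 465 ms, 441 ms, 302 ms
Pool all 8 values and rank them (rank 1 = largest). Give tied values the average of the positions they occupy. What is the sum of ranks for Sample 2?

25

Sorted (descending): 465, 465, 465, 441, 337, 302, 302, 302
The 3 values of 465 occupy positions 1–3 → average rank 2.
The 3 values of 302 occupy positions 6–8 → average rank 7.
Sample 2 values → pooled ranks: 337→5, 302→7, 465→2, 441→4, 302→7
Rank sum = 5 + 7 + 2 + 4 + 7 = 25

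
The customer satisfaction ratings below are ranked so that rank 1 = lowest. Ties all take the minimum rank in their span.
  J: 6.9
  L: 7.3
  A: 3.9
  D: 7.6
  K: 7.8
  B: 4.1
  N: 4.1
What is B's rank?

Sorted (ascending): 3.9, 4.1, 4.1, 6.9, 7.3, 7.6, 7.8
The 2 values of 4.1 occupy positions 2–3 → each gets rank 2.
B has value 4.1 → rank 2.

2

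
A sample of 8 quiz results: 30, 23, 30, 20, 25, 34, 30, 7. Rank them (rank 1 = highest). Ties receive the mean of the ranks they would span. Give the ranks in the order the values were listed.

Sorted (descending): 34, 30, 30, 30, 25, 23, 20, 7
The 3 values of 30 occupy positions 2–4 → average rank 3.

3, 6, 3, 7, 5, 1, 3, 8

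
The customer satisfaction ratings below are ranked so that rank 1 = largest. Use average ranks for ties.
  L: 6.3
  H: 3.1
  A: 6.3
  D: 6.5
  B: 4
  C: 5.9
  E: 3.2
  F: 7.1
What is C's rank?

5

Sorted (descending): 7.1, 6.5, 6.3, 6.3, 5.9, 4, 3.2, 3.1
The 2 values of 6.3 occupy positions 3–4 → average rank (3+4)/2 = 3.5.
C has value 5.9 → rank 5.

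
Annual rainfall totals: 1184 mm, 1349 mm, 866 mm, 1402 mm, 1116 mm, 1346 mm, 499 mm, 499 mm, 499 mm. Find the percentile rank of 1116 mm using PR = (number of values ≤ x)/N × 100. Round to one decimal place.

55.6

N = 9.
Strictly below 1116: 4. Equal to 1116: 1.
PR = 5/9 × 100 = 55.6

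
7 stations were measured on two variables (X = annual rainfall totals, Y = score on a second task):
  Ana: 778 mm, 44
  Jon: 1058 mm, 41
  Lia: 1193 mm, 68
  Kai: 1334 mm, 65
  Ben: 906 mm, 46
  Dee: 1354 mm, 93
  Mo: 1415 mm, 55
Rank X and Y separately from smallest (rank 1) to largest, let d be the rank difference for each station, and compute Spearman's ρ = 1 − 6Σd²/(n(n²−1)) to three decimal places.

Ranks of variable 1: 1, 3, 4, 5, 2, 6, 7
Ranks of variable 2: 2, 1, 6, 5, 3, 7, 4
d = r₁ − r₂: -1, 2, -2, 0, -1, -1, 3
d²: 1, 4, 4, 0, 1, 1, 9; Σd² = 20
ρ = 1 − 6·20/(7·48) = 1 − 120/336 = 0.643

0.643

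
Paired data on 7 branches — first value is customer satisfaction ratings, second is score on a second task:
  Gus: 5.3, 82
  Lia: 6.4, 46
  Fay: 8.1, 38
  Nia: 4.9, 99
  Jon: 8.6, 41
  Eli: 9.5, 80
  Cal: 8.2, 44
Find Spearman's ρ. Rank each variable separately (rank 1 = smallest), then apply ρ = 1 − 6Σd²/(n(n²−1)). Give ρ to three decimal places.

Ranks of variable 1: 2, 3, 4, 1, 6, 7, 5
Ranks of variable 2: 6, 4, 1, 7, 2, 5, 3
d = r₁ − r₂: -4, -1, 3, -6, 4, 2, 2
d²: 16, 1, 9, 36, 16, 4, 4; Σd² = 86
ρ = 1 − 6·86/(7·48) = 1 − 516/336 = -0.536

-0.536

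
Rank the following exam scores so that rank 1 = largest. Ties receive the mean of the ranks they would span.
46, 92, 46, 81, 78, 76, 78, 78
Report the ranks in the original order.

Sorted (descending): 92, 81, 78, 78, 78, 76, 46, 46
The 3 values of 78 occupy positions 3–5 → average rank 4.
The 2 values of 46 occupy positions 7–8 → average rank (7+8)/2 = 7.5.

7.5, 1, 7.5, 2, 4, 6, 4, 4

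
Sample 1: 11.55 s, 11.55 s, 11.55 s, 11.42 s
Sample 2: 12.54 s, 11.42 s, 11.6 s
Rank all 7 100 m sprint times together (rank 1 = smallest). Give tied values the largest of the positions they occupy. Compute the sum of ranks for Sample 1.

Sorted (ascending): 11.42, 11.42, 11.55, 11.55, 11.55, 11.6, 12.54
The 2 values of 11.42 occupy positions 1–2 → each gets rank 2.
The 3 values of 11.55 occupy positions 3–5 → each gets rank 5.
Sample 1 values → pooled ranks: 11.55→5, 11.55→5, 11.55→5, 11.42→2
Rank sum = 5 + 5 + 5 + 2 = 17

17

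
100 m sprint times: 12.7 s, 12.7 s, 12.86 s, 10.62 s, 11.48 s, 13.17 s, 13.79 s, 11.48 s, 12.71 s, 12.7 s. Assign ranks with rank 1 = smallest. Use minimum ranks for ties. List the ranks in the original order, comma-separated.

Sorted (ascending): 10.62, 11.48, 11.48, 12.7, 12.7, 12.7, 12.71, 12.86, 13.17, 13.79
The 2 values of 11.48 occupy positions 2–3 → each gets rank 2.
The 3 values of 12.7 occupy positions 4–6 → each gets rank 4.

4, 4, 8, 1, 2, 9, 10, 2, 7, 4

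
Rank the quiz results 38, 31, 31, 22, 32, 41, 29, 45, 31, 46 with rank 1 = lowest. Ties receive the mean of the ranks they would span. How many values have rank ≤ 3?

Sorted (ascending): 22, 29, 31, 31, 31, 32, 38, 41, 45, 46
The 3 values of 31 occupy positions 3–5 → average rank 4.
Ranks ≤ 3: {1, 2} → 2 values.

2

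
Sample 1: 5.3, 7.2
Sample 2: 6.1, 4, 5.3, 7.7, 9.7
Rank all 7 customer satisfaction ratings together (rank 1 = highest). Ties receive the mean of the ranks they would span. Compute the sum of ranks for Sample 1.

8.5

Sorted (descending): 9.7, 7.7, 7.2, 6.1, 5.3, 5.3, 4
The 2 values of 5.3 occupy positions 5–6 → average rank (5+6)/2 = 5.5.
Sample 1 values → pooled ranks: 5.3→5.5, 7.2→3
Rank sum = 5.5 + 3 = 8.5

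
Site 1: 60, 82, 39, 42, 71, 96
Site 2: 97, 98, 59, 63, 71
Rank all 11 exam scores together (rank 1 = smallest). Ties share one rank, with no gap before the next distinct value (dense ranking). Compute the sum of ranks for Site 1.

Sorted (ascending): 39, 42, 59, 60, 63, 71, 71, 82, 96, 97, 98
The 2 values of 71 share dense rank 6.
Remaining distinct values take the next consecutive integers.
Site 1 values → pooled ranks: 60→4, 82→7, 39→1, 42→2, 71→6, 96→8
Rank sum = 4 + 7 + 1 + 2 + 6 + 8 = 28

28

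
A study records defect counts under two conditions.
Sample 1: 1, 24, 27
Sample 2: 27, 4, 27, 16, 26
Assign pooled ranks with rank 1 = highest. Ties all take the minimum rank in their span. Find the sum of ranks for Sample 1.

Sorted (descending): 27, 27, 27, 26, 24, 16, 4, 1
The 3 values of 27 occupy positions 1–3 → each gets rank 1.
Sample 1 values → pooled ranks: 1→8, 24→5, 27→1
Rank sum = 8 + 5 + 1 = 14

14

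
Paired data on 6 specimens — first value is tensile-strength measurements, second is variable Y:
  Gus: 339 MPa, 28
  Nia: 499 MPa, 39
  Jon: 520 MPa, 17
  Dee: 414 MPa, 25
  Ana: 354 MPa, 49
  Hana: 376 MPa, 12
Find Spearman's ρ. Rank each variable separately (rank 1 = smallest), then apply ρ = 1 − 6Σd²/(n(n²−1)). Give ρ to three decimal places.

Ranks of variable 1: 1, 5, 6, 4, 2, 3
Ranks of variable 2: 4, 5, 2, 3, 6, 1
d = r₁ − r₂: -3, 0, 4, 1, -4, 2
d²: 9, 0, 16, 1, 16, 4; Σd² = 46
ρ = 1 − 6·46/(6·35) = 1 − 276/210 = -0.314

-0.314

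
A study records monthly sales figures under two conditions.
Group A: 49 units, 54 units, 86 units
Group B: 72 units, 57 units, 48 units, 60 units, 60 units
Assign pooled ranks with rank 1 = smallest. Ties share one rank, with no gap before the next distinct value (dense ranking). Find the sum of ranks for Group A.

Sorted (ascending): 48, 49, 54, 57, 60, 60, 72, 86
The 2 values of 60 share dense rank 5.
Remaining distinct values take the next consecutive integers.
Group A values → pooled ranks: 49→2, 54→3, 86→7
Rank sum = 2 + 3 + 7 = 12

12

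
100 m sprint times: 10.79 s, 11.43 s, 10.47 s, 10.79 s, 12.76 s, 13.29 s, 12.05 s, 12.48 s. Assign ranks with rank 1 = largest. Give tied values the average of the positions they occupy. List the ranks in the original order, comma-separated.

6.5, 5, 8, 6.5, 2, 1, 4, 3

Sorted (descending): 13.29, 12.76, 12.48, 12.05, 11.43, 10.79, 10.79, 10.47
The 2 values of 10.79 occupy positions 6–7 → average rank (6+7)/2 = 6.5.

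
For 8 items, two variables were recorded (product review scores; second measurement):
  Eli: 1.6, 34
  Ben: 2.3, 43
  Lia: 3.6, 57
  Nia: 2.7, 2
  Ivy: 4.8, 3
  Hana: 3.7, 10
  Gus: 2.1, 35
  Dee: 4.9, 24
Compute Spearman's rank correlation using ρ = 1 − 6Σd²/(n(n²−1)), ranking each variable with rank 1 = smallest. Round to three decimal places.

-0.381

Ranks of variable 1: 1, 3, 5, 4, 7, 6, 2, 8
Ranks of variable 2: 5, 7, 8, 1, 2, 3, 6, 4
d = r₁ − r₂: -4, -4, -3, 3, 5, 3, -4, 4
d²: 16, 16, 9, 9, 25, 9, 16, 16; Σd² = 116
ρ = 1 − 6·116/(8·63) = 1 − 696/504 = -0.381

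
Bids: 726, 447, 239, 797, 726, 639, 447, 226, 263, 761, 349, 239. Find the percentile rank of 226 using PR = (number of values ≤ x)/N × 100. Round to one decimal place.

8.3

N = 12.
Strictly below 226: 0. Equal to 226: 1.
PR = 1/12 × 100 = 8.3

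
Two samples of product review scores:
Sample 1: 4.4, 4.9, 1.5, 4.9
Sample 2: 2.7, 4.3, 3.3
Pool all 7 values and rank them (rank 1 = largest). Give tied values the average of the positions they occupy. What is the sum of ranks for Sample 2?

15

Sorted (descending): 4.9, 4.9, 4.4, 4.3, 3.3, 2.7, 1.5
The 2 values of 4.9 occupy positions 1–2 → average rank (1+2)/2 = 1.5.
Sample 2 values → pooled ranks: 2.7→6, 4.3→4, 3.3→5
Rank sum = 6 + 4 + 5 = 15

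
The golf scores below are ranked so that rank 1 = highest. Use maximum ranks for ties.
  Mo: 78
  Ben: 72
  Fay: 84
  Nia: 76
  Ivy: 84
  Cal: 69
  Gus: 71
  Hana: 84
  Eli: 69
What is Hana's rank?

3

Sorted (descending): 84, 84, 84, 78, 76, 72, 71, 69, 69
The 3 values of 84 occupy positions 1–3 → each gets rank 3.
The 2 values of 69 occupy positions 8–9 → each gets rank 9.
Hana has value 84 → rank 3.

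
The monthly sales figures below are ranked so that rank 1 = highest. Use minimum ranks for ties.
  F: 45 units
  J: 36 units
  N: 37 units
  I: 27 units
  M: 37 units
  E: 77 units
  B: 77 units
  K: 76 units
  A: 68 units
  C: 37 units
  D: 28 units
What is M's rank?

Sorted (descending): 77, 77, 76, 68, 45, 37, 37, 37, 36, 28, 27
The 2 values of 77 occupy positions 1–2 → each gets rank 1.
The 3 values of 37 occupy positions 6–8 → each gets rank 6.
M has value 37 units → rank 6.

6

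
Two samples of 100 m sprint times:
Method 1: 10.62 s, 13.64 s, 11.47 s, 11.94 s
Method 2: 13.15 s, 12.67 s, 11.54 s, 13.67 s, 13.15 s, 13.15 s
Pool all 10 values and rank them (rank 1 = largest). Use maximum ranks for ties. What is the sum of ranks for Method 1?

Sorted (descending): 13.67, 13.64, 13.15, 13.15, 13.15, 12.67, 11.94, 11.54, 11.47, 10.62
The 3 values of 13.15 occupy positions 3–5 → each gets rank 5.
Method 1 values → pooled ranks: 10.62→10, 13.64→2, 11.47→9, 11.94→7
Rank sum = 10 + 2 + 9 + 7 = 28

28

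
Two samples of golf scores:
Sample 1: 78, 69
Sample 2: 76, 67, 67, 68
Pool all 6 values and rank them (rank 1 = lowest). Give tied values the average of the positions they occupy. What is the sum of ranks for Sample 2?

11

Sorted (ascending): 67, 67, 68, 69, 76, 78
The 2 values of 67 occupy positions 1–2 → average rank (1+2)/2 = 1.5.
Sample 2 values → pooled ranks: 76→5, 67→1.5, 67→1.5, 68→3
Rank sum = 5 + 1.5 + 1.5 + 3 = 11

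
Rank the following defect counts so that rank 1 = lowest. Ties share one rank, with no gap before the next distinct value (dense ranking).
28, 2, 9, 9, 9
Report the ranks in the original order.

3, 1, 2, 2, 2

Sorted (ascending): 2, 9, 9, 9, 28
The 3 values of 9 share dense rank 2.
Remaining distinct values take the next consecutive integers.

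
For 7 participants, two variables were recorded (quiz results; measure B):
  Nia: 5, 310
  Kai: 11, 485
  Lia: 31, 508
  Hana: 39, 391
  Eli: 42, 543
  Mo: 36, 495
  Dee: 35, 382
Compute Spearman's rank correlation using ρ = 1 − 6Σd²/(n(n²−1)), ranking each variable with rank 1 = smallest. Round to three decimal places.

Ranks of variable 1: 1, 2, 3, 6, 7, 5, 4
Ranks of variable 2: 1, 4, 6, 3, 7, 5, 2
d = r₁ − r₂: 0, -2, -3, 3, 0, 0, 2
d²: 0, 4, 9, 9, 0, 0, 4; Σd² = 26
ρ = 1 − 6·26/(7·48) = 1 − 156/336 = 0.536

0.536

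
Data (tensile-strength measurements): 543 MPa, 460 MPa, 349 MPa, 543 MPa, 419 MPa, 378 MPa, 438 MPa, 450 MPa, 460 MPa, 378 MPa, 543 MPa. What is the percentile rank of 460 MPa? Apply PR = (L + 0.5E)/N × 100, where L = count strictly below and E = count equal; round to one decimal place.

N = 11.
Strictly below 460: 6. Equal to 460: 2.
PR = (6 + 0.5·2)/11 × 100 = 63.6

63.6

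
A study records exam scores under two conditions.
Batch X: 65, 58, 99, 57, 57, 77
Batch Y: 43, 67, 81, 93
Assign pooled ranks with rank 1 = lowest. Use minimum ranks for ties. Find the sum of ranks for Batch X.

Sorted (ascending): 43, 57, 57, 58, 65, 67, 77, 81, 93, 99
The 2 values of 57 occupy positions 2–3 → each gets rank 2.
Batch X values → pooled ranks: 65→5, 58→4, 99→10, 57→2, 57→2, 77→7
Rank sum = 5 + 4 + 10 + 2 + 2 + 7 = 30

30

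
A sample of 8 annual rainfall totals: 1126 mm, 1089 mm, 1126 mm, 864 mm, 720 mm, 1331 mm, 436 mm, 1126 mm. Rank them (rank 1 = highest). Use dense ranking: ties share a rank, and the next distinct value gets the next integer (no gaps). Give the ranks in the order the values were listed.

2, 3, 2, 4, 5, 1, 6, 2

Sorted (descending): 1331, 1126, 1126, 1126, 1089, 864, 720, 436
The 3 values of 1126 share dense rank 2.
Remaining distinct values take the next consecutive integers.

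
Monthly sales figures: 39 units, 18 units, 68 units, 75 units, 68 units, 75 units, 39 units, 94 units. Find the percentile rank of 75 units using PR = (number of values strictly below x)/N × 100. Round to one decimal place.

N = 8.
Strictly below 75: 5. Equal to 75: 2.
PR = 5/8 × 100 = 62.5

62.5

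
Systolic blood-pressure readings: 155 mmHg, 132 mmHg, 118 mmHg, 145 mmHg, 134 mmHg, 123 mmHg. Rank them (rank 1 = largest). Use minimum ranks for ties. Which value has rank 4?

Sorted (descending): 155, 145, 134, 132, 123, 118
No ties — each value takes its position as its rank.
Rank 4 → value 132.

132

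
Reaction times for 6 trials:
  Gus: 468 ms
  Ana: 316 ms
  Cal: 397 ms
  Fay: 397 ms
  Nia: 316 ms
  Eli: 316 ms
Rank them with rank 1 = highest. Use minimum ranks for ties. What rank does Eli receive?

4

Sorted (descending): 468, 397, 397, 316, 316, 316
The 2 values of 397 occupy positions 2–3 → each gets rank 2.
The 3 values of 316 occupy positions 4–6 → each gets rank 4.
Eli has value 316 ms → rank 4.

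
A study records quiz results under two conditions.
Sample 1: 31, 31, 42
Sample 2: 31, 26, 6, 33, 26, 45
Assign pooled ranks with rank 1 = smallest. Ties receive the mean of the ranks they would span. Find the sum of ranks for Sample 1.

Sorted (ascending): 6, 26, 26, 31, 31, 31, 33, 42, 45
The 2 values of 26 occupy positions 2–3 → average rank (2+3)/2 = 2.5.
The 3 values of 31 occupy positions 4–6 → average rank 5.
Sample 1 values → pooled ranks: 31→5, 31→5, 42→8
Rank sum = 5 + 5 + 8 = 18

18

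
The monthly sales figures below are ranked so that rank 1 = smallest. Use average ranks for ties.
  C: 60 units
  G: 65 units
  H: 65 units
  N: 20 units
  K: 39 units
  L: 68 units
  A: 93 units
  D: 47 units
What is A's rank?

8

Sorted (ascending): 20, 39, 47, 60, 65, 65, 68, 93
The 2 values of 65 occupy positions 5–6 → average rank (5+6)/2 = 5.5.
A has value 93 units → rank 8.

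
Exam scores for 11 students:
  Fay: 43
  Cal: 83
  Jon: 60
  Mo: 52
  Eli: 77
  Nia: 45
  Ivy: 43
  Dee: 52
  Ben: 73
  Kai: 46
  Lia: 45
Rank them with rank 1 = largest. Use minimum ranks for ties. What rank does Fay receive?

10

Sorted (descending): 83, 77, 73, 60, 52, 52, 46, 45, 45, 43, 43
The 2 values of 52 occupy positions 5–6 → each gets rank 5.
The 2 values of 45 occupy positions 8–9 → each gets rank 8.
The 2 values of 43 occupy positions 10–11 → each gets rank 10.
Fay has value 43 → rank 10.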